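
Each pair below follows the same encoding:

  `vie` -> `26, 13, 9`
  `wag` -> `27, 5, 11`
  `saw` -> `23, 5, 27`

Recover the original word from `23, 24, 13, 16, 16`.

still

v is letter #22 and maps to 26: an offset of 4. The number is (letter's place in the alphabet, a=1) + 4.
Decoding 23, 24, 13, 16, 16: 23→(23−4)÷1=19=s, 24→(24−4)÷1=20=t, 13→(13−4)÷1=9=i, 16→(16−4)÷1=12=l, 16→(16−4)÷1=12=l.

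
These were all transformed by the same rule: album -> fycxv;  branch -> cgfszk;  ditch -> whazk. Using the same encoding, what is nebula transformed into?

a(0)→f(5) and l(11)→y(24) fit y≡23x+5 (mod 26); the inverse of 23 mod 26 is 17. Each letter's alphabet position (a=0..z=25) is mapped through 23·x+5 mod 26 — an affine cipher.
On nebula: n(13)→23·13+5≡18=s; e(4)→23·4+5≡19=t; b(1)→23·1+5≡2=c; u(20)→23·20+5≡23=x; l(11)→23·11+5≡24=y; a(0)→23·0+5≡5=f (all mod 26).

stcxyf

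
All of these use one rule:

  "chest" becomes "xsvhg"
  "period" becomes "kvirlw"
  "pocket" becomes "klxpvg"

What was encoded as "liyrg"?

orbit

Each pair mirrors across the alphabet (c↔x, h↔s, e↔v): positions sum to 25. Each letter is replaced by its mirror in the alphabet: a↔z, b↔y, c↔x, and so on (the Atbash cipher).
Undoing it on liyrg: l↔o, i↔r, y↔b, r↔i, g↔t.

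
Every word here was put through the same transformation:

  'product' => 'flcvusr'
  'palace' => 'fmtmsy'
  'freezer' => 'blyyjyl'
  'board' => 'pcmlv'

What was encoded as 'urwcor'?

p(15)→f(5) and r(17)→l(11) fit y≡3x+12 (mod 26); the inverse of 3 mod 26 is 9. This is an affine cipher: with a=0,…,z=25, each position x becomes (3x+12) mod 26.
Undoing it on urwcor: u(20)→9·(20−12)≡20=u; r(17)→9·(17−12)≡19=t; w(22)→9·(22−12)≡12=m; c(2)→9·(2−12)≡14=o; o(14)→9·(14−12)≡18=s; r(17)→9·(17−12)≡19=t (all mod 26).

utmost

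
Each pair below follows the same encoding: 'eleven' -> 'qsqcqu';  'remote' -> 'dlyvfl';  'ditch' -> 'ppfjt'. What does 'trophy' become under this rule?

Shifts by position in eleven: pos 0: e→q (+12), pos 1: l→s (+7), pos 2: e→q (+12), pos 3: v→c (+7) — repeating every 2. The shifts repeat in a cycle of length 2: positions 0,1,… shift by +12, +7, then the pattern repeats.
For trophy: t+12=f, r+7=y, o+12=a, p+7=w, h+12=t, y+7=f.

fyawtf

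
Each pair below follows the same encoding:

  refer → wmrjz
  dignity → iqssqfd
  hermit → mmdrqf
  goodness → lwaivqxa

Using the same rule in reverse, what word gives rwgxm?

mouse

Shifts by position in refer: pos 0: r→w (+5), pos 1: e→m (+8), pos 2: f→r (+12), pos 3: e→j (+5), pos 4: r→z (+8) — repeating every 3. It's a Vigenère-style cipher with numeric key [5,8,12]: position i shifts by key[i mod 3].
Undoing it on rwgxm: r−5=m, w−8=o, g−12=u, x−5=s, m−8=e.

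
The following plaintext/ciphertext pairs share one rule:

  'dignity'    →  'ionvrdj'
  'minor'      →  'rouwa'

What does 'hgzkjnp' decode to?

Letter i (0-indexed) is shifted by i+5, so successive shifts are 5, 6, 7, ….
Decoding hgzkjnp: h−5=c, g−6=a, z−7=s, k−8=c, j−9=a, n−10=d, p−11=e.

cascade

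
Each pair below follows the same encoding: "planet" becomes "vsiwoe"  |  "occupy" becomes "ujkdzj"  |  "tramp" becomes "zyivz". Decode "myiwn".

grand

The shift increases by 1 at each position, starting from +6: 6, 7, 8, ….
Reversing it on myiwn: m−6=g, y−7=r, i−8=a, w−9=n, n−10=d.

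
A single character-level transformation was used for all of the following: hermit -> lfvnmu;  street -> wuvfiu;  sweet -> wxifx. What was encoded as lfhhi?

hedge

Shifts by position in hermit: pos 0: h→l (+4), pos 1: e→f (+1), pos 2: r→v (+4), pos 3: m→n (+1) — repeating every 2. The shifts repeat in a cycle of length 2: positions 0,1,… shift by +4, +1, then the pattern repeats.
Decoding lfhhi: l−4=h, f−1=e, h−4=d, h−1=g, i−4=e.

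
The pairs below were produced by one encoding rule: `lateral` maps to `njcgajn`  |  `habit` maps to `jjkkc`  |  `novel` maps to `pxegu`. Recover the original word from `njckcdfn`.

latitude

It's a Vigenère-style cipher with numeric key [2,9,9]: position i shifts by key[i mod 3].
Reversing it on njckcdfn: n−2=l, j−9=a, c−9=t, k−2=i, c−9=t, d−9=u, f−2=d, n−9=e.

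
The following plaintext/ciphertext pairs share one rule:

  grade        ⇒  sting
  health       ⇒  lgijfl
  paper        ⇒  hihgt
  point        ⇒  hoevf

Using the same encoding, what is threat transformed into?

g(6)→s(18) and r(17)→t(19) fit y≡19x+8 (mod 26); the inverse of 19 mod 26 is 11. This is an affine cipher: with a=0,…,z=25, each position x becomes (19x+8) mod 26.
Applying it to threat: t(19)→19·19+8≡5=f; h(7)→19·7+8≡11=l; r(17)→19·17+8≡19=t; e(4)→19·4+8≡6=g; a(0)→19·0+8≡8=i; t(19)→19·19+8≡5=f (all mod 26).

fltgif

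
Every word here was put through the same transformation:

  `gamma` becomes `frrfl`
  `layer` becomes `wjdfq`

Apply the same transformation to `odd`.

The output letters match the input read backwards, each shifted +5: gamma reversed is ammag. Two steps: reverse the string, then apply a Caesar shift of +5.
On odd: reverse → ddo; then shift: d+5=i, d+5=i, o+5=t.

iit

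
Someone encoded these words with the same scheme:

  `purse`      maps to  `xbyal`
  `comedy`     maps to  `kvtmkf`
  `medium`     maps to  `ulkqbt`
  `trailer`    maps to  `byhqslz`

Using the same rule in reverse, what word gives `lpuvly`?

dinner

Shifts by position in purse: pos 0: p→x (+8), pos 1: u→b (+7), pos 2: r→y (+7), pos 3: s→a (+8), pos 4: e→l (+7) — repeating every 3. It's a Vigenère-style cipher with numeric key [8,7,7]: position i shifts by key[i mod 3].
Reversing it on lpuvly: l−8=d, p−7=i, u−7=n, v−8=n, l−7=e, y−7=r.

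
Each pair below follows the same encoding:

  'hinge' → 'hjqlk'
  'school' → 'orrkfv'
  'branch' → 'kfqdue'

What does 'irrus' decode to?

The output letters match the input read backwards, each shifted +3: hinge reversed is egnih. Two steps: reverse the string, then apply a Caesar shift of +3.
Undoing it on irrus: shift back: i−3=f, r−3=o, r−3=o, u−3=r, s−3=p → foorp; then reverse → proof.

proof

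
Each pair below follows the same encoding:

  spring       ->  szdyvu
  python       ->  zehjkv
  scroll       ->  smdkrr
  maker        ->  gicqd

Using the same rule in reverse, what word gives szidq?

Treating letters as 0–25, the rule is x ↦ 15x + 8 (mod 26).
Reversing it on szidq: s(18)→7·(18−8)≡18=s; z(25)→7·(25−8)≡15=p; i(8)→7·(8−8)≡0=a; d(3)→7·(3−8)≡17=r; q(16)→7·(16−8)≡4=e (all mod 26).

spare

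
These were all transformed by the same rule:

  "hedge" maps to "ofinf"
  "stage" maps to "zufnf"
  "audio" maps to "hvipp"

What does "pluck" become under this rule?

It's a Vigenère-style cipher with numeric key [7,1,5]: position i shifts by key[i mod 3].
For pluck: p+7=w, l+1=m, u+5=z, c+7=j, k+1=l.

wmzjl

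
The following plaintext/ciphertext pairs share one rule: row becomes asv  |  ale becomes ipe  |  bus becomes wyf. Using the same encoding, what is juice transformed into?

The output letters match the input read backwards, each shifted +4: row reversed is wor. Two steps: reverse the string, then apply a Caesar shift of +4.
Applying it to juice: reverse → eciuj; then shift: e+4=i, c+4=g, i+4=m, u+4=y, j+4=n.

igmyn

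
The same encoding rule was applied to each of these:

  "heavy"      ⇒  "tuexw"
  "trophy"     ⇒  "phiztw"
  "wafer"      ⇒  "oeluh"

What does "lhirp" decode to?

front

h(7)→t(19) and e(4)→u(20) fit y≡17x+4 (mod 26); the inverse of 17 mod 26 is 23. Each letter's alphabet position (a=0..z=25) is mapped through 17·x+4 mod 26 — an affine cipher.
Reversing it on lhirp: l(11)→23·(11−4)≡5=f; h(7)→23·(7−4)≡17=r; i(8)→23·(8−4)≡14=o; r(17)→23·(17−4)≡13=n; p(15)→23·(15−4)≡19=t (all mod 26).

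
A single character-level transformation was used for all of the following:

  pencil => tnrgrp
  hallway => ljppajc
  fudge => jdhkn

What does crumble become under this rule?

gvdqfpn

The shift depends on letter class: consonant p→t is +4, but vowel e→n is +9. Vowels shift forward by 9 and consonants shift forward by 4.
For crumble: c(cons)+4=g, r(cons)+4=v, u(vowel)+9=d, m(cons)+4=q, b(cons)+4=f, l(cons)+4=p, e(vowel)+9=n.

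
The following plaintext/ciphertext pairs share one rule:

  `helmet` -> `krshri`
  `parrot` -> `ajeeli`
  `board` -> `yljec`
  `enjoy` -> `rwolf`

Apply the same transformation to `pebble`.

Each letter's alphabet position (a=0..z=25) is mapped through 15·x+9 mod 26 — an affine cipher.
Applying it to pebble: p(15)→15·15+9≡0=a; e(4)→15·4+9≡17=r; b(1)→15·1+9≡24=y; b(1)→15·1+9≡24=y; l(11)→15·11+9≡18=s; e(4)→15·4+9≡17=r (all mod 26).

aryysr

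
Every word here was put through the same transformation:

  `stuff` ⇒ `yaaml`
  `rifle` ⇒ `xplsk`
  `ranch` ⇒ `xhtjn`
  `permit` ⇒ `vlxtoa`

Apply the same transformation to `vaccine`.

The shifts repeat in a cycle of length 2: positions 0,1,… shift by +6, +7, then the pattern repeats.
On vaccine: v+6=b, a+7=h, c+6=i, c+7=j, i+6=o, n+7=u, e+6=k.

bhijouk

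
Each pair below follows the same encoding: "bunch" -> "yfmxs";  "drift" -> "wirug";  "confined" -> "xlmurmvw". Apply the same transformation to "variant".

Each pair mirrors across the alphabet (b↔y, u↔f, n↔m): positions sum to 25. Letters are reflected about the middle of the alphabet (position → 25−position): Atbash.
Applying it to variant: v↔e, a↔z, r↔i, i↔r, a↔z, n↔m, t↔g.

ezirzmg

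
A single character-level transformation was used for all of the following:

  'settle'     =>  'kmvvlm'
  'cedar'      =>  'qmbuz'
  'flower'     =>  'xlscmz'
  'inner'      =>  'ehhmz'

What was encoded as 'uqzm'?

acre

This is an affine cipher: with a=0,…,z=25, each position x becomes (11x+20) mod 26.
Reversing it on uqzm: u(20)→19·(20−20)≡0=a; q(16)→19·(16−20)≡2=c; z(25)→19·(25−20)≡17=r; m(12)→19·(12−20)≡4=e (all mod 26).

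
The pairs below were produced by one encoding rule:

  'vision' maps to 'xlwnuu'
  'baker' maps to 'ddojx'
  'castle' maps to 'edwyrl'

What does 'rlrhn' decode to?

pinch

In vision: v→x is +2, i→l is +3, s→w is +4, i→n is +5 — the shift increases by 1 each position. Each letter shifts forward by (position + 2), i.e. 2, 3, 4, … — the shift grows by one for each successive letter.
Undoing it on rlrhn: r−2=p, l−3=i, r−4=n, h−5=c, n−6=h.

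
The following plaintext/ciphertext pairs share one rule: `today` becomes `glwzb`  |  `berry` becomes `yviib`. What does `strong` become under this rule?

hgilmt

Each pair mirrors across the alphabet (t↔g, o↔l, d↔w): positions sum to 25. Letters are reflected about the middle of the alphabet (position → 25−position): Atbash.
For strong: s↔h, t↔g, r↔i, o↔l, n↔m, g↔t.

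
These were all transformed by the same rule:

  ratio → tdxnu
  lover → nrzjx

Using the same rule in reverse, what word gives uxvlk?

The shift increases by 1 at each position, starting from +2: 2, 3, 4, ….
Undoing it on uxvlk: u−2=s, x−3=u, v−4=r, l−5=g, k−6=e.

surge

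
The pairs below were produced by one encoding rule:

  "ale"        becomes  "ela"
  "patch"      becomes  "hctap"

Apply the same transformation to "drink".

knird

The output letters match the input read backwards: ale reversed is ela. The word is simply reversed.
Applying it to drink: reverse → knird.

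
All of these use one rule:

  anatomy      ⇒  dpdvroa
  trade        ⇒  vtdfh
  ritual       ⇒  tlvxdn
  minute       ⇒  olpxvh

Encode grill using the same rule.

itlnn

The shift depends on letter class: consonant n→p is +2, but vowel a→d is +3. Two shifts are in play — +3 for a/e/i/o/u, +2 for every other letter.
For grill: g(cons)+2=i, r(cons)+2=t, i(vowel)+3=l, l(cons)+2=n, l(cons)+2=n.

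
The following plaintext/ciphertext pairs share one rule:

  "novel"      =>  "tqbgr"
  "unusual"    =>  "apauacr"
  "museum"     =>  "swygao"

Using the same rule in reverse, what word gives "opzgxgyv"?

interest

Shifts by position in novel: pos 0: n→t (+6), pos 1: o→q (+2), pos 2: v→b (+6), pos 3: e→g (+2) — repeating every 2. The shifts repeat in a cycle of length 2: positions 0,1,… shift by +6, +2, then the pattern repeats.
Undoing it on opzgxgyv: o−6=i, p−2=n, z−6=t, g−2=e, x−6=r, g−2=e, y−6=s, v−2=t.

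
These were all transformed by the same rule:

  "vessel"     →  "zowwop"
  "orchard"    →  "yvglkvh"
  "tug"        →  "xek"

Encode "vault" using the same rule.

Vowels shift forward by 10 and consonants shift forward by 4.
For vault: v(cons)+4=z, a(vowel)+10=k, u(vowel)+10=e, l(cons)+4=p, t(cons)+4=x.

zkepx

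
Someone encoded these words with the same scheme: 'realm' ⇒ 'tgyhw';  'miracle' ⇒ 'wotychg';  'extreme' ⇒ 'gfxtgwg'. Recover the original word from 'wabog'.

movie

r(17)→t(19) and e(4)→g(6) fit y≡15x+24 (mod 26); the inverse of 15 mod 26 is 7. Each letter's alphabet position (a=0..z=25) is mapped through 15·x+24 mod 26 — an affine cipher.
Reversing it on wabog: w(22)→7·(22−24)≡12=m; a(0)→7·(0−24)≡14=o; b(1)→7·(1−24)≡21=v; o(14)→7·(14−24)≡8=i; g(6)→7·(6−24)≡4=e (all mod 26).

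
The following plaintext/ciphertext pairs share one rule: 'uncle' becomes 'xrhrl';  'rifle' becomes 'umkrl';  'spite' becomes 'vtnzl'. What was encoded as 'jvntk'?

grind

Letter i (0-indexed) is shifted by i+3, so successive shifts are 3, 4, 5, ….
Decoding jvntk: j−3=g, v−4=r, n−5=i, t−6=n, k−7=d.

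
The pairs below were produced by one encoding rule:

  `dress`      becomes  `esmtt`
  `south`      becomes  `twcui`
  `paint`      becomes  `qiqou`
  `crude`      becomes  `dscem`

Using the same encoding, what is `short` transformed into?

tiwsu

The shift depends on letter class: consonant d→e is +1, but vowel e→m is +8. The rule splits by letter class: vowels +8, consonants +1.
For short: s(cons)+1=t, h(cons)+1=i, o(vowel)+8=w, r(cons)+1=s, t(cons)+1=u.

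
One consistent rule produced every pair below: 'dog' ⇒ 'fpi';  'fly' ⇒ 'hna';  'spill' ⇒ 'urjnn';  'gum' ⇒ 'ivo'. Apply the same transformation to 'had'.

The shift depends on letter class: consonant d→f is +2, but vowel o→p is +1. The rule splits by letter class: vowels +1, consonants +2.
Applying it to had: h(cons)+2=j, a(vowel)+1=b, d(cons)+2=f.

jbf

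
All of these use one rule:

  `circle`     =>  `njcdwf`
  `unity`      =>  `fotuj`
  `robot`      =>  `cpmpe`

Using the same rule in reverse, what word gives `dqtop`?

Shifts by position in circle: pos 0: c→n (+11), pos 1: i→j (+1), pos 2: r→c (+11), pos 3: c→d (+1) — repeating every 2. A repeating key of period 2 is used — shifts +11, +1 over and over.
Reversing it on dqtop: d−11=s, q−1=p, t−11=i, o−1=n, p−11=e.

spine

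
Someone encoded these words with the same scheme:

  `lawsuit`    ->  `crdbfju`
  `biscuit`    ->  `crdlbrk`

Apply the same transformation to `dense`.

The output letters match the input read backwards, each shifted +9: lawsuit reversed is tiuswal. Read the word backwards and shift each letter +9.
For dense: reverse → esned; then shift: e+9=n, s+9=b, n+9=w, e+9=n, d+9=m.

nbwnm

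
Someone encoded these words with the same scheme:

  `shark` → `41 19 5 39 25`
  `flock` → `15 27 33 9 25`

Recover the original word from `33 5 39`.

oar

The formula is n = 2×(alphabet index, a=1) + 3.
Reversing it on 33 5 39: 33→(33−3)÷2=15=o, 5→(5−3)÷2=1=a, 39→(39−3)÷2=18=r.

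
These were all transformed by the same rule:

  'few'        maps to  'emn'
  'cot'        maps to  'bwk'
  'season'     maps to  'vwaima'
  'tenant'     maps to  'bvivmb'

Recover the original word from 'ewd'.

The output letters match the input read backwards, each shifted +8: few reversed is wef. Two steps: reverse the string, then apply a Caesar shift of +8.
Decoding ewd: shift back: e−8=w, w−8=o, d−8=v → wov; then reverse → vow.

vow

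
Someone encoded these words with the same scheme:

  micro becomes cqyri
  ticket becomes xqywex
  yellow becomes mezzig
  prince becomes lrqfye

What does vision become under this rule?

dquqif

m(12)→c(2) and i(8)→q(16) fit y≡3x+18 (mod 26); the inverse of 3 mod 26 is 9. This is an affine cipher: with a=0,…,z=25, each position x becomes (3x+18) mod 26.
On vision: v(21)→3·21+18≡3=d; i(8)→3·8+18≡16=q; s(18)→3·18+18≡20=u; i(8)→3·8+18≡16=q; o(14)→3·14+18≡8=i; n(13)→3·13+18≡5=f (all mod 26).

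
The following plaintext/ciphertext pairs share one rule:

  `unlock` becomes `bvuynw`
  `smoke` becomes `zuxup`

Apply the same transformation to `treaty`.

In unlock: u→b is +7, n→v is +8, l→u is +9, o→y is +10 — the shift increases by 1 each position. The shift increases by 1 at each position, starting from +7: 7, 8, 9, ….
For treaty: t+7=a, r+8=z, e+9=n, a+10=k, t+11=e, y+12=k.

aznkek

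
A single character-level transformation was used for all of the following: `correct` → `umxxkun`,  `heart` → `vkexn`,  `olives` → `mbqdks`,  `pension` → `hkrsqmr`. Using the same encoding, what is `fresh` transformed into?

This is an affine cipher: with a=0,…,z=25, each position x becomes (21x+4) mod 26.
Applying it to fresh: f(5)→21·5+4≡5=f; r(17)→21·17+4≡23=x; e(4)→21·4+4≡10=k; s(18)→21·18+4≡18=s; h(7)→21·7+4≡21=v (all mod 26).

fxksv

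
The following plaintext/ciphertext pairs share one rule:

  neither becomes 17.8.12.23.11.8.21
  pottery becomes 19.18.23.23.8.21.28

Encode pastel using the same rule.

n is letter #14 and maps to 17: an offset of 3. The number is (letter's place in the alphabet, a=1) + 3.
Applying it to pastel: p=16→19, a=1→4, s=19→22, t=20→23, e=5→8, l=12→15.

19.4.22.23.8.15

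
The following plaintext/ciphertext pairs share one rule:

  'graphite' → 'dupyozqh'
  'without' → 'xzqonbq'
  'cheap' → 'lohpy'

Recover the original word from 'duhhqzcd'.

greeting

g(6)→d(3) and r(17)→u(20) fit y≡11x+15 (mod 26); the inverse of 11 mod 26 is 19. Treating letters as 0–25, the rule is x ↦ 11x + 15 (mod 26).
Reversing it on duhhqzcd: d(3)→19·(3−15)≡6=g; u(20)→19·(20−15)≡17=r; h(7)→19·(7−15)≡4=e; h(7)→19·(7−15)≡4=e; q(16)→19·(16−15)≡19=t; z(25)→19·(25−15)≡8=i; c(2)→19·(2−15)≡13=n; d(3)→19·(3−15)≡6=g (all mod 26).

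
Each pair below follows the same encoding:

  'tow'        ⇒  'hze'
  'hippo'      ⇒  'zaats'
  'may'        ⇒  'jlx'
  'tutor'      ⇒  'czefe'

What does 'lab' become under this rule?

Two steps: reverse the string, then apply a Caesar shift of +11.
Applying it to lab: reverse → bal; then shift: b+11=m, a+11=l, l+11=w.

mlw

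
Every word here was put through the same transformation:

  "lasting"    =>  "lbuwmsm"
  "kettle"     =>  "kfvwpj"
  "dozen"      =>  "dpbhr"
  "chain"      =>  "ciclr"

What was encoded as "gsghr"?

green

In lasting: l→l is +0, a→b is +1, s→u is +2, t→w is +3 — the shift increases by 1 each position. Letter i (0-indexed) is shifted by i+0, so successive shifts are 0, 1, 2, ….
Reversing it on gsghr: g−0=g, s−1=r, g−2=e, h−3=e, r−4=n.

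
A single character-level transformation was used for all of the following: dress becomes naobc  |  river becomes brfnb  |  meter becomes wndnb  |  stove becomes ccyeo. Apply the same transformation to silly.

crvui

Shifts by position in dress: pos 0: d→n (+10), pos 1: r→a (+9), pos 2: e→o (+10), pos 3: s→b (+9) — repeating every 2. The shifts repeat in a cycle of length 2: positions 0,1,… shift by +10, +9, then the pattern repeats.
For silly: s+10=c, i+9=r, l+10=v, l+9=u, y+10=i.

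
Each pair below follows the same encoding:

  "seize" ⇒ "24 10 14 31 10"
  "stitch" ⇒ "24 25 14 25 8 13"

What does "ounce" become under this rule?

20 26 19 8 10

s is letter #19 and maps to 24: an offset of 5. Letters become their 1-based position plus 5 (so a→6, b→7, …).
On ounce: o=15→20, u=21→26, n=14→19, c=3→8, e=5→10.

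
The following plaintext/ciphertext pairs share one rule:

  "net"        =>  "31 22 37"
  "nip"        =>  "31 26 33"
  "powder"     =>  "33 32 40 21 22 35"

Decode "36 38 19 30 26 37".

n is letter #14 and maps to 31: an offset of 17. The number is (letter's place in the alphabet, a=1) + 17.
Reversing it on 36 38 19 30 26 37: 36→(36−17)÷1=19=s, 38→(38−17)÷1=21=u, 19→(19−17)÷1=2=b, 30→(30−17)÷1=13=m, 26→(26−17)÷1=9=i, 37→(37−17)÷1=20=t.

submit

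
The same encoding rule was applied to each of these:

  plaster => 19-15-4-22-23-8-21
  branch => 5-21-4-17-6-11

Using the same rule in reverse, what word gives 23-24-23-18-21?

tutor

p is letter #16 and maps to 19: an offset of 3. Each letter is replaced by its alphabet position (a=1..z=26) + 3.
Reversing it on 23-24-23-18-21: 23→(23−3)÷1=20=t, 24→(24−3)÷1=21=u, 23→(23−3)÷1=20=t, 18→(18−3)÷1=15=o, 21→(21−3)÷1=18=r.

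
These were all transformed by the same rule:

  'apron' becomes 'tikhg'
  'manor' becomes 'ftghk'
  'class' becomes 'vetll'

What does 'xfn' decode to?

Compare letters: a→t is +19, p→i is +19, r→k is +19 — a constant shift. This is a Caesar cipher with shift 19.
Undoing it on xfn: x−19=e, f−19=m, n−19=u.

emu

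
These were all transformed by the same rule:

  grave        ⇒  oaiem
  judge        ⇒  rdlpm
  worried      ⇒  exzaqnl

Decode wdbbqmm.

outside

Shifts by position in grave: pos 0: g→o (+8), pos 1: r→a (+9), pos 2: a→i (+8), pos 3: v→e (+9) — repeating every 2. It's a Vigenère-style cipher with numeric key [8,9]: position i shifts by key[i mod 2].
Decoding wdbbqmm: w−8=o, d−9=u, b−8=t, b−9=s, q−8=i, m−9=d, m−8=e.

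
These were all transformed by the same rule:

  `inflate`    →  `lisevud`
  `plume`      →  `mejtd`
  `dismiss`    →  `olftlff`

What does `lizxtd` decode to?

i(8)→l(11) and n(13)→i(8) fit y≡15x+21 (mod 26); the inverse of 15 mod 26 is 7. Treating letters as 0–25, the rule is x ↦ 15x + 21 (mod 26).
Decoding lizxtd: l(11)→7·(11−21)≡8=i; i(8)→7·(8−21)≡13=n; z(25)→7·(25−21)≡2=c; x(23)→7·(23−21)≡14=o; t(19)→7·(19−21)≡12=m; d(3)→7·(3−21)≡4=e (all mod 26).

income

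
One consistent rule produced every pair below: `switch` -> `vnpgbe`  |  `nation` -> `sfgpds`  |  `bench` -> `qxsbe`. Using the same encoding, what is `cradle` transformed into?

s(18)→v(21) and w(22)→n(13) fit y≡11x+5 (mod 26); the inverse of 11 mod 26 is 19. Each letter's alphabet position (a=0..z=25) is mapped through 11·x+5 mod 26 — an affine cipher.
Applying it to cradle: c(2)→11·2+5≡1=b; r(17)→11·17+5≡10=k; a(0)→11·0+5≡5=f; d(3)→11·3+5≡12=m; l(11)→11·11+5≡22=w; e(4)→11·4+5≡23=x (all mod 26).

bkfmwx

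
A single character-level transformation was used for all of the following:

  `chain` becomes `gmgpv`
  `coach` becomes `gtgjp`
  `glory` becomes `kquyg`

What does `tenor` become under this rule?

xjtvz

In chain: c→g is +4, h→m is +5, a→g is +6, i→p is +7 — the shift increases by 1 each position. Letter i (0-indexed) is shifted by i+4, so successive shifts are 4, 5, 6, ….
Applying it to tenor: t+4=x, e+5=j, n+6=t, o+7=v, r+8=z.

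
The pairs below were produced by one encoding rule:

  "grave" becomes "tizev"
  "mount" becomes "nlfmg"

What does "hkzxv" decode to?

space

Each pair mirrors across the alphabet (g↔t, r↔i, a↔z): positions sum to 25. Each letter is replaced by its mirror in the alphabet: a↔z, b↔y, c↔x, and so on (the Atbash cipher).
Undoing it on hkzxv: h↔s, k↔p, z↔a, x↔c, v↔e.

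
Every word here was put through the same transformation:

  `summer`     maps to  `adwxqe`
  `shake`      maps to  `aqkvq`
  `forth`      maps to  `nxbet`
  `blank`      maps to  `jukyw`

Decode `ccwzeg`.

utmost

In summer: s→a is +8, u→d is +9, m→w is +10, m→x is +11 — the shift increases by 1 each position. Each letter shifts forward by (position + 8), i.e. 8, 9, 10, … — the shift grows by one for each successive letter.
Undoing it on ccwzeg: c−8=u, c−9=t, w−10=m, z−11=o, e−12=s, g−13=t.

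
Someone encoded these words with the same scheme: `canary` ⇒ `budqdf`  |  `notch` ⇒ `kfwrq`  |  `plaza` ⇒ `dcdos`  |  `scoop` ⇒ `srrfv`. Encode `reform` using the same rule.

purihu

The output letters match the input read backwards, each shifted +3: canary reversed is yranac. Two steps: reverse the string, then apply a Caesar shift of +3.
For reform: reverse → mrofer; then shift: m+3=p, r+3=u, o+3=r, f+3=i, e+3=h, r+3=u.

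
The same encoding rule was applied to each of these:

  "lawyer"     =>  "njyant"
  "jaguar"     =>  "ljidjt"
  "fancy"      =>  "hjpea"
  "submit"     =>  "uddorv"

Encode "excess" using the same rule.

nzenuu

The shift depends on letter class: consonant l→n is +2, but vowel a→j is +9. Two shifts are in play — +9 for a/e/i/o/u, +2 for every other letter.
For excess: e(vowel)+9=n, x(cons)+2=z, c(cons)+2=e, e(vowel)+9=n, s(cons)+2=u, s(cons)+2=u.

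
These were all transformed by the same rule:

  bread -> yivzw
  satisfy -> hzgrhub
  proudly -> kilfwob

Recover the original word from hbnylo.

Each pair mirrors across the alphabet (b↔y, r↔i, e↔v): positions sum to 25. This is the alphabet-reversal cipher (Atbash): a becomes z, b becomes y, etc.
Undoing it on hbnylo: h↔s, b↔y, n↔m, y↔b, l↔o, o↔l.

symbol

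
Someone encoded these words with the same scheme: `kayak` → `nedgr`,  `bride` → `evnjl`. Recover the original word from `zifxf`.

The shift increases by 1 at each position, starting from +3: 3, 4, 5, ….
Undoing it on zifxf: z−3=w, i−4=e, f−5=a, x−6=r, f−7=y.

weary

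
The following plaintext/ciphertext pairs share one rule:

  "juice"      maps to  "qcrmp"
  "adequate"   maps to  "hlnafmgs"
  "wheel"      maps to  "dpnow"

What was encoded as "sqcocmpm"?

In juice: j→q is +7, u→c is +8, i→r is +9, c→m is +10 — the shift increases by 1 each position. Letter i (0-indexed) is shifted by i+7, so successive shifts are 7, 8, 9, ….
Decoding sqcocmpm: s−7=l, q−8=i, c−9=t, o−10=e, c−11=r, m−12=a, p−13=c, m−14=y.

literacy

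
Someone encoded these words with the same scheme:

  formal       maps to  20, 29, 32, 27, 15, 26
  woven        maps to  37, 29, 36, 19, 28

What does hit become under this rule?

22, 23, 34

f is letter #6 and maps to 20: an offset of 14. Each letter is replaced by its alphabet position (a=1..z=26) + 14.
Applying it to hit: h=8→22, i=9→23, t=20→34.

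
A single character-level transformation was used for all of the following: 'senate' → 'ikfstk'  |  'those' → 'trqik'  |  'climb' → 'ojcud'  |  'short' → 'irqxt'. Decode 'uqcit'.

moist

Each letter's alphabet position (a=0..z=25) is mapped through 11·x+18 mod 26 — an affine cipher.
Undoing it on uqcit: u(20)→19·(20−18)≡12=m; q(16)→19·(16−18)≡14=o; c(2)→19·(2−18)≡8=i; i(8)→19·(8−18)≡18=s; t(19)→19·(19−18)≡19=t (all mod 26).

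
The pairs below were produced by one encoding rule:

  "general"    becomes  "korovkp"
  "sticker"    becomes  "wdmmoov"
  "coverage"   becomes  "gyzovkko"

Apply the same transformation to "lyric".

Shifts by position in general: pos 0: g→k (+4), pos 1: e→o (+10), pos 2: n→r (+4), pos 3: e→o (+10) — repeating every 2. A repeating key of period 2 is used — shifts +4, +10 over and over.
Applying it to lyric: l+4=p, y+10=i, r+4=v, i+10=s, c+4=g.

pivsg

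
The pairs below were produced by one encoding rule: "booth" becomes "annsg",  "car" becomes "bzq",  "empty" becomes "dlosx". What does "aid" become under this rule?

zhc

Compare letters: b→a is +25, o→n is +25, o→n is +25 — a constant shift. Each letter is shifted forward by 25 in the alphabet (a Caesar shift of +25).
Applying it to aid: a+25=z, i+25=h, d+25=c.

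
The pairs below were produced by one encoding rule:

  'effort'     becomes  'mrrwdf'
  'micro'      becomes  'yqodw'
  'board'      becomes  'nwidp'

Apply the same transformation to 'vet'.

Vowels shift forward by 8 and consonants shift forward by 12.
For vet: v(cons)+12=h, e(vowel)+8=m, t(cons)+12=f.

hmf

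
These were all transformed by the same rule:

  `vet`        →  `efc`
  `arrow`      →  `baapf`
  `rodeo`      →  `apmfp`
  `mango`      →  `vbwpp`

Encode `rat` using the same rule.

abc

The shift depends on letter class: consonant v→e is +9, but vowel e→f is +1. The rule splits by letter class: vowels +1, consonants +9.
On rat: r(cons)+9=a, a(vowel)+1=b, t(cons)+9=c.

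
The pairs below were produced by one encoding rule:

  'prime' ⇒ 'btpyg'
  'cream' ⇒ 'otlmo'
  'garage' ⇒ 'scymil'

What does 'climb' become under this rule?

onpyd

Shifts by position in prime: pos 0: p→b (+12), pos 1: r→t (+2), pos 2: i→p (+7), pos 3: m→y (+12), pos 4: e→g (+2) — repeating every 3. The shifts repeat in a cycle of length 3: positions 0,1,… shift by +12, +2, +7, then the pattern repeats.
On climb: c+12=o, l+2=n, i+7=p, m+12=y, b+2=d.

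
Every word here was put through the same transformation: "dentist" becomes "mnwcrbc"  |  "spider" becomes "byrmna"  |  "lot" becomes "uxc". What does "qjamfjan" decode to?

hardware

It's a constant shift of +9 (ROT9).
Reversing it on qjamfjan: q−9=h, j−9=a, a−9=r, m−9=d, f−9=w, j−9=a, a−9=r, n−9=e.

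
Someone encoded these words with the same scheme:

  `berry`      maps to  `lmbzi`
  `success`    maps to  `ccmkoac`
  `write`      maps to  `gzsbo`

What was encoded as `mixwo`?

Shifts by position in berry: pos 0: b→l (+10), pos 1: e→m (+8), pos 2: r→b (+10), pos 3: r→z (+8) — repeating every 2. A repeating key of period 2 is used — shifts +10, +8 over and over.
Decoding mixwo: m−10=c, i−8=a, x−10=n, w−8=o, o−10=e.

canoe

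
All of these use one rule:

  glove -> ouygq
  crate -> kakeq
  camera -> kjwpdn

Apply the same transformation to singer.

In glove: g→o is +8, l→u is +9, o→y is +10, v→g is +11 — the shift increases by 1 each position. The shift increases by 1 at each position, starting from +8: 8, 9, 10, ….
Applying it to singer: s+8=a, i+9=r, n+10=x, g+11=r, e+12=q, r+13=e.

arxrqe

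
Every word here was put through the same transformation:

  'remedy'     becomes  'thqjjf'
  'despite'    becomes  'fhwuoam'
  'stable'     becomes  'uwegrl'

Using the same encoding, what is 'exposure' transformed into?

In remedy: r→t is +2, e→h is +3, m→q is +4, e→j is +5 — the shift increases by 1 each position. The shift increases by 1 at each position, starting from +2: 2, 3, 4, ….
Applying it to exposure: e+2=g, x+3=a, p+4=t, o+5=t, s+6=y, u+7=b, r+8=z, e+9=n.

gattybzn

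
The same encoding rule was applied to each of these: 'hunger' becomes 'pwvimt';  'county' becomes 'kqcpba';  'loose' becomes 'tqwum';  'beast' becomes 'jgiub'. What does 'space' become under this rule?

ariem

Shifts by position in hunger: pos 0: h→p (+8), pos 1: u→w (+2), pos 2: n→v (+8), pos 3: g→i (+2) — repeating every 2. The shifts repeat in a cycle of length 2: positions 0,1,… shift by +8, +2, then the pattern repeats.
For space: s+8=a, p+2=r, a+8=i, c+2=e, e+8=m.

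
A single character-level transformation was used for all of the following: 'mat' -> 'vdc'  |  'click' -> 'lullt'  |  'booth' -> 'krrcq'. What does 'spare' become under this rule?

Vowels shift forward by 3 and consonants shift forward by 9.
On spare: s(cons)+9=b, p(cons)+9=y, a(vowel)+3=d, r(cons)+9=a, e(vowel)+3=h.

bydah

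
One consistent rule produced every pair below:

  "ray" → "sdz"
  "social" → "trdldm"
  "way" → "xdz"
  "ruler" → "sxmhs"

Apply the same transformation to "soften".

trguho

The shift depends on letter class: consonant r→s is +1, but vowel a→d is +3. Two shifts are in play — +3 for a/e/i/o/u, +1 for every other letter.
For soften: s(cons)+1=t, o(vowel)+3=r, f(cons)+1=g, t(cons)+1=u, e(vowel)+3=h, n(cons)+1=o.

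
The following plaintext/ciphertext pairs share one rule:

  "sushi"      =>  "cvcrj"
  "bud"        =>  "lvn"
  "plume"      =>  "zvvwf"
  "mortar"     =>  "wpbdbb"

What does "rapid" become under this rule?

The shift depends on letter class: consonant s→c is +10, but vowel u→v is +1. Vowels shift forward by 1 and consonants shift forward by 10.
For rapid: r(cons)+10=b, a(vowel)+1=b, p(cons)+10=z, i(vowel)+1=j, d(cons)+10=n.

bbzjn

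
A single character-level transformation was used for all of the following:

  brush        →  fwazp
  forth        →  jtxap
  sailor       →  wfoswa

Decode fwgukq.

branch

In brush: b→f is +4, r→w is +5, u→a is +6, s→z is +7 — the shift increases by 1 each position. The shift increases by 1 at each position, starting from +4: 4, 5, 6, ….
Reversing it on fwgukq: f−4=b, w−5=r, g−6=a, u−7=n, k−8=c, q−9=h.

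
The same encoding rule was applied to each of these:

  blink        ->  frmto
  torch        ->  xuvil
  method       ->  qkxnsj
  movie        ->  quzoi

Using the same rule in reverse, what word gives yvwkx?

upset

Shifts by position in blink: pos 0: b→f (+4), pos 1: l→r (+6), pos 2: i→m (+4), pos 3: n→t (+6) — repeating every 2. The shifts repeat in a cycle of length 2: positions 0,1,… shift by +4, +6, then the pattern repeats.
Undoing it on yvwkx: y−4=u, v−6=p, w−4=s, k−6=e, x−4=t.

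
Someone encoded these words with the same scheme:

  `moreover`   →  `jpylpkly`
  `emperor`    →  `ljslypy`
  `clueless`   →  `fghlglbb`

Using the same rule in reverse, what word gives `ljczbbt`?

m(12)→j(9) and o(14)→p(15) fit y≡3x+25 (mod 26); the inverse of 3 mod 26 is 9. This is an affine cipher: with a=0,…,z=25, each position x becomes (3x+25) mod 26.
Decoding ljczbbt: l(11)→9·(11−25)≡4=e; j(9)→9·(9−25)≡12=m; c(2)→9·(2−25)≡1=b; z(25)→9·(25−25)≡0=a; b(1)→9·(1−25)≡18=s; b(1)→9·(1−25)≡18=s; t(19)→9·(19−25)≡24=y (all mod 26).

embassy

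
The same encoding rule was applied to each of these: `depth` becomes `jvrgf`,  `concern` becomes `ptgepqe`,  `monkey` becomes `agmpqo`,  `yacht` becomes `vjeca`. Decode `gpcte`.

The output letters match the input read backwards, each shifted +2: depth reversed is htped. Read the word backwards and shift each letter +2.
Decoding gpcte: shift back: g−2=e, p−2=n, c−2=a, t−2=r, e−2=c → enarc; then reverse → crane.

crane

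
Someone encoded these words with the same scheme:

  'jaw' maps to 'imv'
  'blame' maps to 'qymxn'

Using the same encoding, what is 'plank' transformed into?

wzmxb

The output letters match the input read backwards, each shifted +12: jaw reversed is waj. Read the word backwards and shift each letter +12.
On plank: reverse → knalp; then shift: k+12=w, n+12=z, a+12=m, l+12=x, p+12=b.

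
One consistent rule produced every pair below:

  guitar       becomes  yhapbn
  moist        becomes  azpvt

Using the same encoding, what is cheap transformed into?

whloj

The output letters match the input read backwards, each shifted +7: guitar reversed is ratiug. The word is reversed, then every letter is shifted forward by 7.
On cheap: reverse → paehc; then shift: p+7=w, a+7=h, e+7=l, h+7=o, c+7=j.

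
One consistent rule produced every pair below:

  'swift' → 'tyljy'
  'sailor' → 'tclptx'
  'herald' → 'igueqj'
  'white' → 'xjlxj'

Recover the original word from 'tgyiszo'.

seventh

The shift increases by 1 at each position, starting from +1: 1, 2, 3, ….
Decoding tgyiszo: t−1=s, g−2=e, y−3=v, i−4=e, s−5=n, z−6=t, o−7=h.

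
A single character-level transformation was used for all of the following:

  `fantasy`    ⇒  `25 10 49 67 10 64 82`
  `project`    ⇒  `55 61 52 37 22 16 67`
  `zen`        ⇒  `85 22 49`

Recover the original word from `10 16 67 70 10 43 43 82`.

actually

Each letter becomes 3×(its alphabet position, a=1..z=26) + 7.
Decoding 10 16 67 70 10 43 43 82: 10→(10−7)÷3=1=a, 16→(16−7)÷3=3=c, 67→(67−7)÷3=20=t, 70→(70−7)÷3=21=u, 10→(10−7)÷3=1=a, 43→(43−7)÷3=12=l, 43→(43−7)÷3=12=l, 82→(82−7)÷3=25=y.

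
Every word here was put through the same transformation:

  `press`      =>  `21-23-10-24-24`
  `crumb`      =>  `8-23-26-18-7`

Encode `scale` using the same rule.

p is letter #16 and maps to 21: an offset of 5. The number is (letter's place in the alphabet, a=1) + 5.
Applying it to scale: s=19→24, c=3→8, a=1→6, l=12→17, e=5→10.

24-8-6-17-10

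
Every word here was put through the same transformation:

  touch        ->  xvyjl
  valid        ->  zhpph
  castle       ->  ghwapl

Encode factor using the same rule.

jhgasy

Shifts by position in touch: pos 0: t→x (+4), pos 1: o→v (+7), pos 2: u→y (+4), pos 3: c→j (+7) — repeating every 2. A repeating key of period 2 is used — shifts +4, +7 over and over.
For factor: f+4=j, a+7=h, c+4=g, t+7=a, o+4=s, r+7=y.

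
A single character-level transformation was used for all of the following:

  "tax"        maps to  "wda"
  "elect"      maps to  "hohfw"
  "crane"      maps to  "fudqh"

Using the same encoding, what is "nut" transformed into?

Compare letters: t→w is +3, a→d is +3, x→a is +3 — a constant shift. Every letter moves 3 places later in the alphabet, wrapping around z→a.
Applying it to nut: n+3=q, u+3=x, t+3=w.

qxw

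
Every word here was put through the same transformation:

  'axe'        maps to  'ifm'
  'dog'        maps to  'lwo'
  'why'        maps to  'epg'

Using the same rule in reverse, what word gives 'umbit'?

Compare letters: a→i is +8, x→f is +8, e→m is +8 — a constant shift. This is a Caesar cipher with shift 8.
Decoding umbit: u−8=m, m−8=e, b−8=t, i−8=a, t−8=l.

metal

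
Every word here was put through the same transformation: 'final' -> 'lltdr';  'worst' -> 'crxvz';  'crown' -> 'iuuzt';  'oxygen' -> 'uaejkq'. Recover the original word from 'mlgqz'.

Shifts by position in final: pos 0: f→l (+6), pos 1: i→l (+3), pos 2: n→t (+6), pos 3: a→d (+3) — repeating every 2. It's a Vigenère-style cipher with numeric key [6,3]: position i shifts by key[i mod 2].
Undoing it on mlgqz: m−6=g, l−3=i, g−6=a, q−3=n, z−6=t.

giant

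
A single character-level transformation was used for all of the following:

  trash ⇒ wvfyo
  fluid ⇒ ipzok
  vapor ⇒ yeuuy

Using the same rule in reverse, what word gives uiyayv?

In trash: t→w is +3, r→v is +4, a→f is +5, s→y is +6 — the shift increases by 1 each position. Each letter shifts forward by (position + 3), i.e. 3, 4, 5, … — the shift grows by one for each successive letter.
Undoing it on uiyayv: u−3=r, i−4=e, y−5=t, a−6=u, y−7=r, v−8=n.

return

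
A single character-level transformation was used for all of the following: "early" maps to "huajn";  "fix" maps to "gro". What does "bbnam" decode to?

The output letters match the input read backwards, each shifted +9: early reversed is ylrae. Read the word backwards and shift each letter +9.
Decoding bbnam: shift back: b−9=s, b−9=s, n−9=e, a−9=r, m−9=d → sserd; then reverse → dress.

dress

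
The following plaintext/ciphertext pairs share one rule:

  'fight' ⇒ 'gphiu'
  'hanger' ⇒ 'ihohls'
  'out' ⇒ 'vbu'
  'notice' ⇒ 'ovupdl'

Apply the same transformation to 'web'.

xlc

The shift depends on letter class: consonant f→g is +1, but vowel i→p is +7. The rule splits by letter class: vowels +7, consonants +1.
Applying it to web: w(cons)+1=x, e(vowel)+7=l, b(cons)+1=c.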